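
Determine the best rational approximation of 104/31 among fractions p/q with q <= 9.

27/8

Expand x = 104/31 as a continued fraction with the Euclidean algorithm:
  104 = 3*31 + 11, so a_0 = 3.
  31 = 2*11 + 9, so a_1 = 2.
  11 = 1*9 + 2, so a_2 = 1.
  9 = 4*2 + 1, so a_3 = 4.
  2 = 2*1 + 0, so a_4 = 2.
so x = [3; 2, 1, 4, 2].
Convergents (p_i = a_i*p_{i-1} + p_{i-2}, q_i = a_i*q_{i-1} + q_{i-2} with p_{-2}=0, p_{-1}=1, q_{-2}=1, q_{-1}=0), until the denominator exceeds 9:
  i=0: a_0=3, p_0 = 3*1 + 0 = 3, q_0 = 3*0 + 1 = 1.
  i=1: a_1=2, p_1 = 2*3 + 1 = 7, q_1 = 2*1 + 0 = 2.
  i=2: a_2=1, p_2 = 1*7 + 3 = 10, q_2 = 1*2 + 1 = 3.
  i=3: a_3=4, p_3 = 4*10 + 7 = 47, q_3 = 4*3 + 2 = 14.
q_3 = 14 > 9, so the last convergent with denominator <= 9 is p_2/q_2 = 10/3.
The closest fraction with denominator <= 9 is either p_2/q_2 or the intermediate fraction (k*p_2 + p_1)/(k*q_2 + q_1) with the largest k >= 1 whose denominator stays <= 9; these approach x as k grows, and every other convergent or intermediate fraction in range is farther away.
Largest k: floor((9 - q_1)/q_2) = floor((9 - 2)/3) = 2.
That gives (2*10 + 7)/(2*3 + 2) = 27/8.
Compare the errors: |x - 10/3| = |104*3 - 10*31|/(31*3) = 2/93, and |x - 27/8| = |104*8 - 27*31|/(31*8) = 5/248.
Cross-multiplying, 5*93 = 465 < 496 = 2*248, so 5/248 is smaller: the intermediate fraction 27/8 is closer to x than 10/3.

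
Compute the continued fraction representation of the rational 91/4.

Run the Euclidean algorithm on 91 and 4; the successive quotients are the partial quotients a_0, a_1, ... (each step inverts the fractional part left over by the previous one):
  91 = 22*4 + 3, so a_0 = 22.
  4 = 1*3 + 1, so a_1 = 1.
  3 = 3*1 + 0, so a_2 = 3.
The remainder reaches 0 after 3 divisions, so the expansion has 3 partial quotients, read off in order.

[22; 1, 3]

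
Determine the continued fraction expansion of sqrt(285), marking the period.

Write x_i = (sqrt(285) + m_i)/d_i with (m_0, d_0) = (0, 1). a_0 = floor(sqrt(285)) = 16, since 16^2 = 256 <= 285 < 289 = 17^2.
Iterate m_{i+1} = d_i*a_i - m_i, d_{i+1} = (285 - m_{i+1}^2)/d_i, a_{i+1} = floor((a_0 + m_{i+1})/d_{i+1}):
  m_1 = 1*16 - 0 = 16, d_1 = (285 - 16^2)/1 = 29/1 = 29, a_1 = floor((16 + 16)/29) = 1.
  m_2 = 29*1 - 16 = 13, d_2 = (285 - 13^2)/29 = 116/29 = 4, a_2 = floor((16 + 13)/4) = 7.
  m_3 = 4*7 - 13 = 15, d_3 = (285 - 15^2)/4 = 60/4 = 15, a_3 = floor((16 + 15)/15) = 2.
  m_4 = 15*2 - 15 = 15, d_4 = (285 - 15^2)/15 = 60/15 = 4, a_4 = floor((16 + 15)/4) = 7.
  m_5 = 4*7 - 15 = 13, d_5 = (285 - 13^2)/4 = 116/4 = 29, a_5 = floor((16 + 13)/29) = 1.
  m_6 = 29*1 - 13 = 16, d_6 = (285 - 16^2)/29 = 29/29 = 1, a_6 = floor((16 + 16)/1) = 32.
  m_7 = 1*32 - 16 = 16, d_7 = (285 - 16^2)/1 = 29/1 = 29: (m_7, d_7) = (m_1, d_1) = (16, 29), so from here the quotients repeat a_1, ..., a_6; the period length is 6.
Hence the expansion of sqrt(285) is a_0 = 16 followed by the repeating block 1, 7, 2, 7, 1, 32 (period 6).

[16; (1, 7, 2, 7, 1, 32)]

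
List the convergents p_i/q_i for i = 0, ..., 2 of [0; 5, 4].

Using the convergent recurrence p_i = a_i*p_{i-1} + p_{i-2}, q_i = a_i*q_{i-1} + q_{i-2} with p_{-2}=0, p_{-1}=1, q_{-2}=1, q_{-1}=0:
  i=0: a_0=0, p_0 = 0*1 + 0 = 0, q_0 = 0*0 + 1 = 1.
  i=1: a_1=5, p_1 = 5*0 + 1 = 1, q_1 = 5*1 + 0 = 5.
  i=2: a_2=4, p_2 = 4*1 + 0 = 4, q_2 = 4*5 + 1 = 21.

0/1, 1/5, 4/21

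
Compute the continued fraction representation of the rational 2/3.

[0; 1, 2]

Run the Euclidean algorithm on 2 and 3; the successive quotients are the partial quotients a_0, a_1, ... (each step inverts the fractional part left over by the previous one):
  2 = 0*3 + 2, so a_0 = 0.
  3 = 1*2 + 1, so a_1 = 1.
  2 = 2*1 + 0, so a_2 = 2.
The remainder reaches 0 after 3 divisions, so the expansion has 3 partial quotients, read off in order.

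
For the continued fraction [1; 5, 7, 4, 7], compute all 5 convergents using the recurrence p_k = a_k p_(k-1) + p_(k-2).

1/1, 6/5, 43/36, 178/149, 1289/1079

Using the convergent recurrence p_i = a_i*p_{i-1} + p_{i-2}, q_i = a_i*q_{i-1} + q_{i-2} with p_{-2}=0, p_{-1}=1, q_{-2}=1, q_{-1}=0:
  i=0: a_0=1, p_0 = 1*1 + 0 = 1, q_0 = 1*0 + 1 = 1.
  i=1: a_1=5, p_1 = 5*1 + 1 = 6, q_1 = 5*1 + 0 = 5.
  i=2: a_2=7, p_2 = 7*6 + 1 = 43, q_2 = 7*5 + 1 = 36.
  i=3: a_3=4, p_3 = 4*43 + 6 = 178, q_3 = 4*36 + 5 = 149.
  i=4: a_4=7, p_4 = 7*178 + 43 = 1289, q_4 = 7*149 + 36 = 1079.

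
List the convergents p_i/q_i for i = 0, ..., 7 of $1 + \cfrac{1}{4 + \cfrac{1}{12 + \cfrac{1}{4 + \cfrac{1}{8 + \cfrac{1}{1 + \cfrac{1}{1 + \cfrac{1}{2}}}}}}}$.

1/1, 5/4, 61/49, 249/200, 2053/1649, 2302/1849, 4355/3498, 11012/8845

Using the convergent recurrence p_i = a_i*p_{i-1} + p_{i-2}, q_i = a_i*q_{i-1} + q_{i-2} with p_{-2}=0, p_{-1}=1, q_{-2}=1, q_{-1}=0:
  i=0: a_0=1, p_0 = 1*1 + 0 = 1, q_0 = 1*0 + 1 = 1.
  i=1: a_1=4, p_1 = 4*1 + 1 = 5, q_1 = 4*1 + 0 = 4.
  i=2: a_2=12, p_2 = 12*5 + 1 = 61, q_2 = 12*4 + 1 = 49.
  i=3: a_3=4, p_3 = 4*61 + 5 = 249, q_3 = 4*49 + 4 = 200.
  i=4: a_4=8, p_4 = 8*249 + 61 = 2053, q_4 = 8*200 + 49 = 1649.
  i=5: a_5=1, p_5 = 1*2053 + 249 = 2302, q_5 = 1*1649 + 200 = 1849.
  i=6: a_6=1, p_6 = 1*2302 + 2053 = 4355, q_6 = 1*1849 + 1649 = 3498.
  i=7: a_7=2, p_7 = 2*4355 + 2302 = 11012, q_7 = 2*3498 + 1849 = 8845.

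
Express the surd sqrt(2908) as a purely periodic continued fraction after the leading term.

Write x_i = (sqrt(2908) + m_i)/d_i with (m_0, d_0) = (0, 1). a_0 = floor(sqrt(2908)) = 53, since 53^2 = 2809 <= 2908 < 2916 = 54^2.
Iterate m_{i+1} = d_i*a_i - m_i, d_{i+1} = (2908 - m_{i+1}^2)/d_i, a_{i+1} = floor((a_0 + m_{i+1})/d_{i+1}):
  m_1 = 1*53 - 0 = 53, d_1 = (2908 - 53^2)/1 = 99/1 = 99, a_1 = floor((53 + 53)/99) = 1.
  m_2 = 99*1 - 53 = 46, d_2 = (2908 - 46^2)/99 = 792/99 = 8, a_2 = floor((53 + 46)/8) = 12.
  m_3 = 8*12 - 46 = 50, d_3 = (2908 - 50^2)/8 = 408/8 = 51, a_3 = floor((53 + 50)/51) = 2.
  m_4 = 51*2 - 50 = 52, d_4 = (2908 - 52^2)/51 = 204/51 = 4, a_4 = floor((53 + 52)/4) = 26.
  m_5 = 4*26 - 52 = 52, d_5 = (2908 - 52^2)/4 = 204/4 = 51, a_5 = floor((53 + 52)/51) = 2.
  m_6 = 51*2 - 52 = 50, d_6 = (2908 - 50^2)/51 = 408/51 = 8, a_6 = floor((53 + 50)/8) = 12.
  m_7 = 8*12 - 50 = 46, d_7 = (2908 - 46^2)/8 = 792/8 = 99, a_7 = floor((53 + 46)/99) = 1.
  m_8 = 99*1 - 46 = 53, d_8 = (2908 - 53^2)/99 = 99/99 = 1, a_8 = floor((53 + 53)/1) = 106.
  m_9 = 1*106 - 53 = 53, d_9 = (2908 - 53^2)/1 = 99/1 = 99: (m_9, d_9) = (m_1, d_1) = (53, 99), so from here the quotients repeat a_1, ..., a_8; the period length is 8.
Hence the expansion of sqrt(2908) is a_0 = 53 followed by the repeating block 1, 12, 2, 26, 2, 12, 1, 106 (period 8).

[53; (1, 12, 2, 26, 2, 12, 1, 106)]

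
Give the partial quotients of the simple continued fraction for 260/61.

[4; 3, 1, 4, 3]

Run the Euclidean algorithm on 260 and 61; the successive quotients are the partial quotients a_0, a_1, ... (each step inverts the fractional part left over by the previous one):
  260 = 4*61 + 16, so a_0 = 4.
  61 = 3*16 + 13, so a_1 = 3.
  16 = 1*13 + 3, so a_2 = 1.
  13 = 4*3 + 1, so a_3 = 4.
  3 = 3*1 + 0, so a_4 = 3.
The remainder reaches 0 after 5 divisions, so the expansion has 5 partial quotients, read off in order.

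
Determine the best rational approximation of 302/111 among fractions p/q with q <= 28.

Expand x = 302/111 as a continued fraction with the Euclidean algorithm:
  302 = 2*111 + 80, so a_0 = 2.
  111 = 1*80 + 31, so a_1 = 1.
  80 = 2*31 + 18, so a_2 = 2.
  31 = 1*18 + 13, so a_3 = 1.
  18 = 1*13 + 5, so a_4 = 1.
  13 = 2*5 + 3, so a_5 = 2.
  5 = 1*3 + 2, so a_6 = 1.
  3 = 1*2 + 1, so a_7 = 1.
  2 = 2*1 + 0, so a_8 = 2.
so x = [2; 1, 2, 1, 1, 2, 1, 1, 2].
Convergents (p_i = a_i*p_{i-1} + p_{i-2}, q_i = a_i*q_{i-1} + q_{i-2} with p_{-2}=0, p_{-1}=1, q_{-2}=1, q_{-1}=0), until the denominator exceeds 28:
  i=0: a_0=2, p_0 = 2*1 + 0 = 2, q_0 = 2*0 + 1 = 1.
  i=1: a_1=1, p_1 = 1*2 + 1 = 3, q_1 = 1*1 + 0 = 1.
  i=2: a_2=2, p_2 = 2*3 + 2 = 8, q_2 = 2*1 + 1 = 3.
  i=3: a_3=1, p_3 = 1*8 + 3 = 11, q_3 = 1*3 + 1 = 4.
  i=4: a_4=1, p_4 = 1*11 + 8 = 19, q_4 = 1*4 + 3 = 7.
  i=5: a_5=2, p_5 = 2*19 + 11 = 49, q_5 = 2*7 + 4 = 18.
  i=6: a_6=1, p_6 = 1*49 + 19 = 68, q_6 = 1*18 + 7 = 25.
  i=7: a_7=1, p_7 = 1*68 + 49 = 117, q_7 = 1*25 + 18 = 43.
q_7 = 43 > 28, so the last convergent with denominator <= 28 is p_6/q_6 = 68/25.
The closest fraction with denominator <= 28 is either p_6/q_6 or the intermediate fraction (k*p_6 + p_5)/(k*q_6 + q_5) with the largest k >= 1 whose denominator stays <= 28; these approach x as k grows, and every other convergent or intermediate fraction in range is farther away.
Largest k: floor((28 - q_5)/q_6) = floor((28 - 18)/25) = 0.
Since k = 0, no intermediate fraction beyond p_6/q_6 has denominator <= 28, so the convergent 68/25 is the closest (its error is |302*25 - 68*111|/(111*25) = 2/2775).

68/25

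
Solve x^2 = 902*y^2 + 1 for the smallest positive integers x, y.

First expand sqrt(902) as a continued fraction. With x_i = (sqrt(902) + m_i)/d_i and (m_0, d_0) = (0, 1): a_0 = floor(sqrt(902)) = 30, since 30^2 = 900 <= 902 < 961 = 31^2.
Iterate m_{i+1} = d_i*a_i - m_i, d_{i+1} = (902 - m_{i+1}^2)/d_i, a_{i+1} = floor((a_0 + m_{i+1})/d_{i+1}):
  m_1 = 1*30 - 0 = 30, d_1 = (902 - 30^2)/1 = 2/1 = 2, a_1 = floor((30 + 30)/2) = 30.
  m_2 = 2*30 - 30 = 30, d_2 = (902 - 30^2)/2 = 2/2 = 1, a_2 = floor((30 + 30)/1) = 60.
  m_3 = 1*60 - 30 = 30, d_3 = (902 - 30^2)/1 = 2/1 = 2: (m_3, d_3) = (m_1, d_1) = (30, 2), so from here the quotients repeat a_1, a_2; the period length is 2.
So sqrt(902) = [30; (30, 60)] with period length k = 2.
k is even, so the fundamental solution of x^2 - 902y^2 = 1 is (p_{k-1}, q_{k-1}) = (p_1, q_1); compute convergents through index 1.
Convergents (p_i = a_i*p_{i-1} + p_{i-2}, q_i = a_i*q_{i-1} + q_{i-2} with p_{-2}=0, p_{-1}=1, q_{-2}=1, q_{-1}=0):
  i=0: a_0=30, p_0 = 30*1 + 0 = 30, q_0 = 30*0 + 1 = 1.
  i=1: a_1=30, p_1 = 30*30 + 1 = 901, q_1 = 30*1 + 0 = 30.
Check: 901^2 - 902*30^2 = 811801 - 811800 = 1, so (x, y) = (901, 30) solves the equation, and by the theorem it is the least positive solution.

(x, y) = (901, 30)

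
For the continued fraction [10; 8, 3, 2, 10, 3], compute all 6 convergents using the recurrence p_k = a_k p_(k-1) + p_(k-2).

10/1, 81/8, 253/25, 587/58, 6123/605, 18956/1873

Using the convergent recurrence p_i = a_i*p_{i-1} + p_{i-2}, q_i = a_i*q_{i-1} + q_{i-2} with p_{-2}=0, p_{-1}=1, q_{-2}=1, q_{-1}=0:
  i=0: a_0=10, p_0 = 10*1 + 0 = 10, q_0 = 10*0 + 1 = 1.
  i=1: a_1=8, p_1 = 8*10 + 1 = 81, q_1 = 8*1 + 0 = 8.
  i=2: a_2=3, p_2 = 3*81 + 10 = 253, q_2 = 3*8 + 1 = 25.
  i=3: a_3=2, p_3 = 2*253 + 81 = 587, q_3 = 2*25 + 8 = 58.
  i=4: a_4=10, p_4 = 10*587 + 253 = 6123, q_4 = 10*58 + 25 = 605.
  i=5: a_5=3, p_5 = 3*6123 + 587 = 18956, q_5 = 3*605 + 58 = 1873.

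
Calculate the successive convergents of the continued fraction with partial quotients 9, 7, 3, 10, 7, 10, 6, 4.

Using the convergent recurrence p_i = a_i*p_{i-1} + p_{i-2}, q_i = a_i*q_{i-1} + q_{i-2} with p_{-2}=0, p_{-1}=1, q_{-2}=1, q_{-1}=0:
  i=0: a_0=9, p_0 = 9*1 + 0 = 9, q_0 = 9*0 + 1 = 1.
  i=1: a_1=7, p_1 = 7*9 + 1 = 64, q_1 = 7*1 + 0 = 7.
  i=2: a_2=3, p_2 = 3*64 + 9 = 201, q_2 = 3*7 + 1 = 22.
  i=3: a_3=10, p_3 = 10*201 + 64 = 2074, q_3 = 10*22 + 7 = 227.
  i=4: a_4=7, p_4 = 7*2074 + 201 = 14719, q_4 = 7*227 + 22 = 1611.
  i=5: a_5=10, p_5 = 10*14719 + 2074 = 149264, q_5 = 10*1611 + 227 = 16337.
  i=6: a_6=6, p_6 = 6*149264 + 14719 = 910303, q_6 = 6*16337 + 1611 = 99633.
  i=7: a_7=4, p_7 = 4*910303 + 149264 = 3790476, q_7 = 4*99633 + 16337 = 414869.

9/1, 64/7, 201/22, 2074/227, 14719/1611, 149264/16337, 910303/99633, 3790476/414869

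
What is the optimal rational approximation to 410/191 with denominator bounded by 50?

88/41

Expand x = 410/191 as a continued fraction with the Euclidean algorithm:
  410 = 2*191 + 28, so a_0 = 2.
  191 = 6*28 + 23, so a_1 = 6.
  28 = 1*23 + 5, so a_2 = 1.
  23 = 4*5 + 3, so a_3 = 4.
  5 = 1*3 + 2, so a_4 = 1.
  3 = 1*2 + 1, so a_5 = 1.
  2 = 2*1 + 0, so a_6 = 2.
so x = [2; 6, 1, 4, 1, 1, 2].
Convergents (p_i = a_i*p_{i-1} + p_{i-2}, q_i = a_i*q_{i-1} + q_{i-2} with p_{-2}=0, p_{-1}=1, q_{-2}=1, q_{-1}=0), until the denominator exceeds 50:
  i=0: a_0=2, p_0 = 2*1 + 0 = 2, q_0 = 2*0 + 1 = 1.
  i=1: a_1=6, p_1 = 6*2 + 1 = 13, q_1 = 6*1 + 0 = 6.
  i=2: a_2=1, p_2 = 1*13 + 2 = 15, q_2 = 1*6 + 1 = 7.
  i=3: a_3=4, p_3 = 4*15 + 13 = 73, q_3 = 4*7 + 6 = 34.
  i=4: a_4=1, p_4 = 1*73 + 15 = 88, q_4 = 1*34 + 7 = 41.
  i=5: a_5=1, p_5 = 1*88 + 73 = 161, q_5 = 1*41 + 34 = 75.
q_5 = 75 > 50, so the last convergent with denominator <= 50 is p_4/q_4 = 88/41.
The closest fraction with denominator <= 50 is either p_4/q_4 or the intermediate fraction (k*p_4 + p_3)/(k*q_4 + q_3) with the largest k >= 1 whose denominator stays <= 50; these approach x as k grows, and every other convergent or intermediate fraction in range is farther away.
Largest k: floor((50 - q_3)/q_4) = floor((50 - 34)/41) = 0.
Since k = 0, no intermediate fraction beyond p_4/q_4 has denominator <= 50, so the convergent 88/41 is the closest (its error is |410*41 - 88*191|/(191*41) = 2/7831).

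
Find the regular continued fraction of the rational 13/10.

Run the Euclidean algorithm on 13 and 10; the successive quotients are the partial quotients a_0, a_1, ... (each step inverts the fractional part left over by the previous one):
  13 = 1*10 + 3, so a_0 = 1.
  10 = 3*3 + 1, so a_1 = 3.
  3 = 3*1 + 0, so a_2 = 3.
The remainder reaches 0 after 3 divisions, so the expansion has 3 partial quotients, read off in order.

[1; 3, 3]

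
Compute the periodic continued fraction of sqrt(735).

[27; (9, 54)]

Write x_i = (sqrt(735) + m_i)/d_i with (m_0, d_0) = (0, 1). a_0 = floor(sqrt(735)) = 27, since 27^2 = 729 <= 735 < 784 = 28^2.
Iterate m_{i+1} = d_i*a_i - m_i, d_{i+1} = (735 - m_{i+1}^2)/d_i, a_{i+1} = floor((a_0 + m_{i+1})/d_{i+1}):
  m_1 = 1*27 - 0 = 27, d_1 = (735 - 27^2)/1 = 6/1 = 6, a_1 = floor((27 + 27)/6) = 9.
  m_2 = 6*9 - 27 = 27, d_2 = (735 - 27^2)/6 = 6/6 = 1, a_2 = floor((27 + 27)/1) = 54.
  m_3 = 1*54 - 27 = 27, d_3 = (735 - 27^2)/1 = 6/1 = 6: (m_3, d_3) = (m_1, d_1) = (27, 6), so from here the quotients repeat a_1, a_2; the period length is 2.
Hence the expansion of sqrt(735) is a_0 = 27 followed by the repeating block 9, 54 (period 2).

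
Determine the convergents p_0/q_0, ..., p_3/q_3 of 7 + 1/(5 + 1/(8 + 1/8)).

7/1, 36/5, 295/41, 2396/333

Using the convergent recurrence p_i = a_i*p_{i-1} + p_{i-2}, q_i = a_i*q_{i-1} + q_{i-2} with p_{-2}=0, p_{-1}=1, q_{-2}=1, q_{-1}=0:
  i=0: a_0=7, p_0 = 7*1 + 0 = 7, q_0 = 7*0 + 1 = 1.
  i=1: a_1=5, p_1 = 5*7 + 1 = 36, q_1 = 5*1 + 0 = 5.
  i=2: a_2=8, p_2 = 8*36 + 7 = 295, q_2 = 8*5 + 1 = 41.
  i=3: a_3=8, p_3 = 8*295 + 36 = 2396, q_3 = 8*41 + 5 = 333.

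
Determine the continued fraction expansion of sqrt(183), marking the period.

[13; (1, 1, 8, 1, 1, 26)]

Write x_i = (sqrt(183) + m_i)/d_i with (m_0, d_0) = (0, 1). a_0 = floor(sqrt(183)) = 13, since 13^2 = 169 <= 183 < 196 = 14^2.
Iterate m_{i+1} = d_i*a_i - m_i, d_{i+1} = (183 - m_{i+1}^2)/d_i, a_{i+1} = floor((a_0 + m_{i+1})/d_{i+1}):
  m_1 = 1*13 - 0 = 13, d_1 = (183 - 13^2)/1 = 14/1 = 14, a_1 = floor((13 + 13)/14) = 1.
  m_2 = 14*1 - 13 = 1, d_2 = (183 - 1^2)/14 = 182/14 = 13, a_2 = floor((13 + 1)/13) = 1.
  m_3 = 13*1 - 1 = 12, d_3 = (183 - 12^2)/13 = 39/13 = 3, a_3 = floor((13 + 12)/3) = 8.
  m_4 = 3*8 - 12 = 12, d_4 = (183 - 12^2)/3 = 39/3 = 13, a_4 = floor((13 + 12)/13) = 1.
  m_5 = 13*1 - 12 = 1, d_5 = (183 - 1^2)/13 = 182/13 = 14, a_5 = floor((13 + 1)/14) = 1.
  m_6 = 14*1 - 1 = 13, d_6 = (183 - 13^2)/14 = 14/14 = 1, a_6 = floor((13 + 13)/1) = 26.
  m_7 = 1*26 - 13 = 13, d_7 = (183 - 13^2)/1 = 14/1 = 14: (m_7, d_7) = (m_1, d_1) = (13, 14), so from here the quotients repeat a_1, ..., a_6; the period length is 6.
Hence the expansion of sqrt(183) is a_0 = 13 followed by the repeating block 1, 1, 8, 1, 1, 26 (period 6).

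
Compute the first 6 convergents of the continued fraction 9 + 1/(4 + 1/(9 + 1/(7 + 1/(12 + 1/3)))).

Using the convergent recurrence p_i = a_i*p_{i-1} + p_{i-2}, q_i = a_i*q_{i-1} + q_{i-2} with p_{-2}=0, p_{-1}=1, q_{-2}=1, q_{-1}=0:
  i=0: a_0=9, p_0 = 9*1 + 0 = 9, q_0 = 9*0 + 1 = 1.
  i=1: a_1=4, p_1 = 4*9 + 1 = 37, q_1 = 4*1 + 0 = 4.
  i=2: a_2=9, p_2 = 9*37 + 9 = 342, q_2 = 9*4 + 1 = 37.
  i=3: a_3=7, p_3 = 7*342 + 37 = 2431, q_3 = 7*37 + 4 = 263.
  i=4: a_4=12, p_4 = 12*2431 + 342 = 29514, q_4 = 12*263 + 37 = 3193.
  i=5: a_5=3, p_5 = 3*29514 + 2431 = 90973, q_5 = 3*3193 + 263 = 9842.

9/1, 37/4, 342/37, 2431/263, 29514/3193, 90973/9842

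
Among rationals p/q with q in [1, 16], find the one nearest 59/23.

41/16

Expand x = 59/23 as a continued fraction with the Euclidean algorithm:
  59 = 2*23 + 13, so a_0 = 2.
  23 = 1*13 + 10, so a_1 = 1.
  13 = 1*10 + 3, so a_2 = 1.
  10 = 3*3 + 1, so a_3 = 3.
  3 = 3*1 + 0, so a_4 = 3.
so x = [2; 1, 1, 3, 3].
Convergents (p_i = a_i*p_{i-1} + p_{i-2}, q_i = a_i*q_{i-1} + q_{i-2} with p_{-2}=0, p_{-1}=1, q_{-2}=1, q_{-1}=0), until the denominator exceeds 16:
  i=0: a_0=2, p_0 = 2*1 + 0 = 2, q_0 = 2*0 + 1 = 1.
  i=1: a_1=1, p_1 = 1*2 + 1 = 3, q_1 = 1*1 + 0 = 1.
  i=2: a_2=1, p_2 = 1*3 + 2 = 5, q_2 = 1*1 + 1 = 2.
  i=3: a_3=3, p_3 = 3*5 + 3 = 18, q_3 = 3*2 + 1 = 7.
  i=4: a_4=3, p_4 = 3*18 + 5 = 59, q_4 = 3*7 + 2 = 23.
q_4 = 23 > 16, so the last convergent with denominator <= 16 is p_3/q_3 = 18/7.
The closest fraction with denominator <= 16 is either p_3/q_3 or the intermediate fraction (k*p_3 + p_2)/(k*q_3 + q_2) with the largest k >= 1 whose denominator stays <= 16; these approach x as k grows, and every other convergent or intermediate fraction in range is farther away.
Largest k: floor((16 - q_2)/q_3) = floor((16 - 2)/7) = 2.
That gives (2*18 + 5)/(2*7 + 2) = 41/16.
Compare the errors: |x - 18/7| = |59*7 - 18*23|/(23*7) = 1/161, and |x - 41/16| = |59*16 - 41*23|/(23*16) = 1/368.
Cross-multiplying, 1*161 = 161 < 368 = 1*368, so 1/368 is smaller: the intermediate fraction 41/16 is closer to x than 18/7.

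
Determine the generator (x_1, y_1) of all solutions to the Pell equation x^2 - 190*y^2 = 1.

First expand sqrt(190) as a continued fraction. With x_i = (sqrt(190) + m_i)/d_i and (m_0, d_0) = (0, 1): a_0 = floor(sqrt(190)) = 13, since 13^2 = 169 <= 190 < 196 = 14^2.
Iterate m_{i+1} = d_i*a_i - m_i, d_{i+1} = (190 - m_{i+1}^2)/d_i, a_{i+1} = floor((a_0 + m_{i+1})/d_{i+1}):
  m_1 = 1*13 - 0 = 13, d_1 = (190 - 13^2)/1 = 21/1 = 21, a_1 = floor((13 + 13)/21) = 1.
  m_2 = 21*1 - 13 = 8, d_2 = (190 - 8^2)/21 = 126/21 = 6, a_2 = floor((13 + 8)/6) = 3.
  m_3 = 6*3 - 8 = 10, d_3 = (190 - 10^2)/6 = 90/6 = 15, a_3 = floor((13 + 10)/15) = 1.
  m_4 = 15*1 - 10 = 5, d_4 = (190 - 5^2)/15 = 165/15 = 11, a_4 = floor((13 + 5)/11) = 1.
  m_5 = 11*1 - 5 = 6, d_5 = (190 - 6^2)/11 = 154/11 = 14, a_5 = floor((13 + 6)/14) = 1.
  m_6 = 14*1 - 6 = 8, d_6 = (190 - 8^2)/14 = 126/14 = 9, a_6 = floor((13 + 8)/9) = 2.
  m_7 = 9*2 - 8 = 10, d_7 = (190 - 10^2)/9 = 90/9 = 10, a_7 = floor((13 + 10)/10) = 2.
  m_8 = 10*2 - 10 = 10, d_8 = (190 - 10^2)/10 = 90/10 = 9, a_8 = floor((13 + 10)/9) = 2.
  m_9 = 9*2 - 10 = 8, d_9 = (190 - 8^2)/9 = 126/9 = 14, a_9 = floor((13 + 8)/14) = 1.
  m_10 = 14*1 - 8 = 6, d_10 = (190 - 6^2)/14 = 154/14 = 11, a_10 = floor((13 + 6)/11) = 1.
  m_11 = 11*1 - 6 = 5, d_11 = (190 - 5^2)/11 = 165/11 = 15, a_11 = floor((13 + 5)/15) = 1.
  m_12 = 15*1 - 5 = 10, d_12 = (190 - 10^2)/15 = 90/15 = 6, a_12 = floor((13 + 10)/6) = 3.
  m_13 = 6*3 - 10 = 8, d_13 = (190 - 8^2)/6 = 126/6 = 21, a_13 = floor((13 + 8)/21) = 1.
  m_14 = 21*1 - 8 = 13, d_14 = (190 - 13^2)/21 = 21/21 = 1, a_14 = floor((13 + 13)/1) = 26.
  m_15 = 1*26 - 13 = 13, d_15 = (190 - 13^2)/1 = 21/1 = 21: (m_15, d_15) = (m_1, d_1) = (13, 21), so from here the quotients repeat a_1, ..., a_14; the period length is 14.
So sqrt(190) = [13; (1, 3, 1, 1, 1, 2, 2, 2, 1, 1, 1, 3, 1, 26)] with period length k = 14.
k is even, so the fundamental solution of x^2 - 190y^2 = 1 is (p_{k-1}, q_{k-1}) = (p_13, q_13); compute convergents through index 13.
Convergents (p_i = a_i*p_{i-1} + p_{i-2}, q_i = a_i*q_{i-1} + q_{i-2} with p_{-2}=0, p_{-1}=1, q_{-2}=1, q_{-1}=0):
  i=0: a_0=13, p_0 = 13*1 + 0 = 13, q_0 = 13*0 + 1 = 1.
  i=1: a_1=1, p_1 = 1*13 + 1 = 14, q_1 = 1*1 + 0 = 1.
  i=2: a_2=3, p_2 = 3*14 + 13 = 55, q_2 = 3*1 + 1 = 4.
  i=3: a_3=1, p_3 = 1*55 + 14 = 69, q_3 = 1*4 + 1 = 5.
  i=4: a_4=1, p_4 = 1*69 + 55 = 124, q_4 = 1*5 + 4 = 9.
  i=5: a_5=1, p_5 = 1*124 + 69 = 193, q_5 = 1*9 + 5 = 14.
  i=6: a_6=2, p_6 = 2*193 + 124 = 510, q_6 = 2*14 + 9 = 37.
  i=7: a_7=2, p_7 = 2*510 + 193 = 1213, q_7 = 2*37 + 14 = 88.
  i=8: a_8=2, p_8 = 2*1213 + 510 = 2936, q_8 = 2*88 + 37 = 213.
  i=9: a_9=1, p_9 = 1*2936 + 1213 = 4149, q_9 = 1*213 + 88 = 301.
  i=10: a_10=1, p_10 = 1*4149 + 2936 = 7085, q_10 = 1*301 + 213 = 514.
  i=11: a_11=1, p_11 = 1*7085 + 4149 = 11234, q_11 = 1*514 + 301 = 815.
  i=12: a_12=3, p_12 = 3*11234 + 7085 = 40787, q_12 = 3*815 + 514 = 2959.
  i=13: a_13=1, p_13 = 1*40787 + 11234 = 52021, q_13 = 1*2959 + 815 = 3774.
Check: 52021^2 - 190*3774^2 = 2706184441 - 2706184440 = 1, so (x, y) = (52021, 3774) solves the equation, and by the theorem it is the least positive solution.

(x, y) = (52021, 3774)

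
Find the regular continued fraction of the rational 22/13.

[1; 1, 2, 4]

Run the Euclidean algorithm on 22 and 13; the successive quotients are the partial quotients a_0, a_1, ... (each step inverts the fractional part left over by the previous one):
  22 = 1*13 + 9, so a_0 = 1.
  13 = 1*9 + 4, so a_1 = 1.
  9 = 2*4 + 1, so a_2 = 2.
  4 = 4*1 + 0, so a_3 = 4.
The remainder reaches 0 after 4 divisions, so the expansion has 4 partial quotients, read off in order.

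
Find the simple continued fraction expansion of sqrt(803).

[28; (2, 1, 27, 1, 2, 56)]

Write x_i = (sqrt(803) + m_i)/d_i with (m_0, d_0) = (0, 1). a_0 = floor(sqrt(803)) = 28, since 28^2 = 784 <= 803 < 841 = 29^2.
Iterate m_{i+1} = d_i*a_i - m_i, d_{i+1} = (803 - m_{i+1}^2)/d_i, a_{i+1} = floor((a_0 + m_{i+1})/d_{i+1}):
  m_1 = 1*28 - 0 = 28, d_1 = (803 - 28^2)/1 = 19/1 = 19, a_1 = floor((28 + 28)/19) = 2.
  m_2 = 19*2 - 28 = 10, d_2 = (803 - 10^2)/19 = 703/19 = 37, a_2 = floor((28 + 10)/37) = 1.
  m_3 = 37*1 - 10 = 27, d_3 = (803 - 27^2)/37 = 74/37 = 2, a_3 = floor((28 + 27)/2) = 27.
  m_4 = 2*27 - 27 = 27, d_4 = (803 - 27^2)/2 = 74/2 = 37, a_4 = floor((28 + 27)/37) = 1.
  m_5 = 37*1 - 27 = 10, d_5 = (803 - 10^2)/37 = 703/37 = 19, a_5 = floor((28 + 10)/19) = 2.
  m_6 = 19*2 - 10 = 28, d_6 = (803 - 28^2)/19 = 19/19 = 1, a_6 = floor((28 + 28)/1) = 56.
  m_7 = 1*56 - 28 = 28, d_7 = (803 - 28^2)/1 = 19/1 = 19: (m_7, d_7) = (m_1, d_1) = (28, 19), so from here the quotients repeat a_1, ..., a_6; the period length is 6.
Hence the expansion of sqrt(803) is a_0 = 28 followed by the repeating block 2, 1, 27, 1, 2, 56 (period 6).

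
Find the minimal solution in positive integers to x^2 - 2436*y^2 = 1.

(x, y) = (605695, 12272)

First expand sqrt(2436) as a continued fraction. With x_i = (sqrt(2436) + m_i)/d_i and (m_0, d_0) = (0, 1): a_0 = floor(sqrt(2436)) = 49, since 49^2 = 2401 <= 2436 < 2500 = 50^2.
Iterate m_{i+1} = d_i*a_i - m_i, d_{i+1} = (2436 - m_{i+1}^2)/d_i, a_{i+1} = floor((a_0 + m_{i+1})/d_{i+1}):
  m_1 = 1*49 - 0 = 49, d_1 = (2436 - 49^2)/1 = 35/1 = 35, a_1 = floor((49 + 49)/35) = 2.
  m_2 = 35*2 - 49 = 21, d_2 = (2436 - 21^2)/35 = 1995/35 = 57, a_2 = floor((49 + 21)/57) = 1.
  m_3 = 57*1 - 21 = 36, d_3 = (2436 - 36^2)/57 = 1140/57 = 20, a_3 = floor((49 + 36)/20) = 4.
  m_4 = 20*4 - 36 = 44, d_4 = (2436 - 44^2)/20 = 500/20 = 25, a_4 = floor((49 + 44)/25) = 3.
  m_5 = 25*3 - 44 = 31, d_5 = (2436 - 31^2)/25 = 1475/25 = 59, a_5 = floor((49 + 31)/59) = 1.
  m_6 = 59*1 - 31 = 28, d_6 = (2436 - 28^2)/59 = 1652/59 = 28, a_6 = floor((49 + 28)/28) = 2.
  m_7 = 28*2 - 28 = 28, d_7 = (2436 - 28^2)/28 = 1652/28 = 59, a_7 = floor((49 + 28)/59) = 1.
  m_8 = 59*1 - 28 = 31, d_8 = (2436 - 31^2)/59 = 1475/59 = 25, a_8 = floor((49 + 31)/25) = 3.
  m_9 = 25*3 - 31 = 44, d_9 = (2436 - 44^2)/25 = 500/25 = 20, a_9 = floor((49 + 44)/20) = 4.
  m_10 = 20*4 - 44 = 36, d_10 = (2436 - 36^2)/20 = 1140/20 = 57, a_10 = floor((49 + 36)/57) = 1.
  m_11 = 57*1 - 36 = 21, d_11 = (2436 - 21^2)/57 = 1995/57 = 35, a_11 = floor((49 + 21)/35) = 2.
  m_12 = 35*2 - 21 = 49, d_12 = (2436 - 49^2)/35 = 35/35 = 1, a_12 = floor((49 + 49)/1) = 98.
  m_13 = 1*98 - 49 = 49, d_13 = (2436 - 49^2)/1 = 35/1 = 35: (m_13, d_13) = (m_1, d_1) = (49, 35), so from here the quotients repeat a_1, ..., a_12; the period length is 12.
So sqrt(2436) = [49; (2, 1, 4, 3, 1, 2, 1, 3, 4, 1, 2, 98)] with period length k = 12.
k is even, so the fundamental solution of x^2 - 2436y^2 = 1 is (p_{k-1}, q_{k-1}) = (p_11, q_11); compute convergents through index 11.
Convergents (p_i = a_i*p_{i-1} + p_{i-2}, q_i = a_i*q_{i-1} + q_{i-2} with p_{-2}=0, p_{-1}=1, q_{-2}=1, q_{-1}=0):
  i=0: a_0=49, p_0 = 49*1 + 0 = 49, q_0 = 49*0 + 1 = 1.
  i=1: a_1=2, p_1 = 2*49 + 1 = 99, q_1 = 2*1 + 0 = 2.
  i=2: a_2=1, p_2 = 1*99 + 49 = 148, q_2 = 1*2 + 1 = 3.
  i=3: a_3=4, p_3 = 4*148 + 99 = 691, q_3 = 4*3 + 2 = 14.
  i=4: a_4=3, p_4 = 3*691 + 148 = 2221, q_4 = 3*14 + 3 = 45.
  i=5: a_5=1, p_5 = 1*2221 + 691 = 2912, q_5 = 1*45 + 14 = 59.
  i=6: a_6=2, p_6 = 2*2912 + 2221 = 8045, q_6 = 2*59 + 45 = 163.
  i=7: a_7=1, p_7 = 1*8045 + 2912 = 10957, q_7 = 1*163 + 59 = 222.
  i=8: a_8=3, p_8 = 3*10957 + 8045 = 40916, q_8 = 3*222 + 163 = 829.
  i=9: a_9=4, p_9 = 4*40916 + 10957 = 174621, q_9 = 4*829 + 222 = 3538.
  i=10: a_10=1, p_10 = 1*174621 + 40916 = 215537, q_10 = 1*3538 + 829 = 4367.
  i=11: a_11=2, p_11 = 2*215537 + 174621 = 605695, q_11 = 2*4367 + 3538 = 12272.
Check: 605695^2 - 2436*12272^2 = 366866433025 - 366866433024 = 1, so (x, y) = (605695, 12272) solves the equation, and by the theorem it is the least positive solution.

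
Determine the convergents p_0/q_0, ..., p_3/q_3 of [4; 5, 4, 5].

4/1, 21/5, 88/21, 461/110

Using the convergent recurrence p_i = a_i*p_{i-1} + p_{i-2}, q_i = a_i*q_{i-1} + q_{i-2} with p_{-2}=0, p_{-1}=1, q_{-2}=1, q_{-1}=0:
  i=0: a_0=4, p_0 = 4*1 + 0 = 4, q_0 = 4*0 + 1 = 1.
  i=1: a_1=5, p_1 = 5*4 + 1 = 21, q_1 = 5*1 + 0 = 5.
  i=2: a_2=4, p_2 = 4*21 + 4 = 88, q_2 = 4*5 + 1 = 21.
  i=3: a_3=5, p_3 = 5*88 + 21 = 461, q_3 = 5*21 + 5 = 110.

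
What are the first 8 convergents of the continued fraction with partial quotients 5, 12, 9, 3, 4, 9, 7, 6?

5/1, 61/12, 554/109, 1723/339, 7446/1465, 68737/13524, 488605/96133, 3000367/590322

Using the convergent recurrence p_i = a_i*p_{i-1} + p_{i-2}, q_i = a_i*q_{i-1} + q_{i-2} with p_{-2}=0, p_{-1}=1, q_{-2}=1, q_{-1}=0:
  i=0: a_0=5, p_0 = 5*1 + 0 = 5, q_0 = 5*0 + 1 = 1.
  i=1: a_1=12, p_1 = 12*5 + 1 = 61, q_1 = 12*1 + 0 = 12.
  i=2: a_2=9, p_2 = 9*61 + 5 = 554, q_2 = 9*12 + 1 = 109.
  i=3: a_3=3, p_3 = 3*554 + 61 = 1723, q_3 = 3*109 + 12 = 339.
  i=4: a_4=4, p_4 = 4*1723 + 554 = 7446, q_4 = 4*339 + 109 = 1465.
  i=5: a_5=9, p_5 = 9*7446 + 1723 = 68737, q_5 = 9*1465 + 339 = 13524.
  i=6: a_6=7, p_6 = 7*68737 + 7446 = 488605, q_6 = 7*13524 + 1465 = 96133.
  i=7: a_7=6, p_7 = 6*488605 + 68737 = 3000367, q_7 = 6*96133 + 13524 = 590322.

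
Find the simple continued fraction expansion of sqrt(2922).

Write x_i = (sqrt(2922) + m_i)/d_i with (m_0, d_0) = (0, 1). a_0 = floor(sqrt(2922)) = 54, since 54^2 = 2916 <= 2922 < 3025 = 55^2.
Iterate m_{i+1} = d_i*a_i - m_i, d_{i+1} = (2922 - m_{i+1}^2)/d_i, a_{i+1} = floor((a_0 + m_{i+1})/d_{i+1}):
  m_1 = 1*54 - 0 = 54, d_1 = (2922 - 54^2)/1 = 6/1 = 6, a_1 = floor((54 + 54)/6) = 18.
  m_2 = 6*18 - 54 = 54, d_2 = (2922 - 54^2)/6 = 6/6 = 1, a_2 = floor((54 + 54)/1) = 108.
  m_3 = 1*108 - 54 = 54, d_3 = (2922 - 54^2)/1 = 6/1 = 6: (m_3, d_3) = (m_1, d_1) = (54, 6), so from here the quotients repeat a_1, a_2; the period length is 2.
Hence the expansion of sqrt(2922) is a_0 = 54 followed by the repeating block 18, 108 (period 2).

[54; (18, 108)]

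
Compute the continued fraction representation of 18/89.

Run the Euclidean algorithm on 18 and 89; the successive quotients are the partial quotients a_0, a_1, ... (each step inverts the fractional part left over by the previous one):
  18 = 0*89 + 18, so a_0 = 0.
  89 = 4*18 + 17, so a_1 = 4.
  18 = 1*17 + 1, so a_2 = 1.
  17 = 17*1 + 0, so a_3 = 17.
The remainder reaches 0 after 4 divisions, so the expansion has 4 partial quotients, read off in order.

[0; 4, 1, 17]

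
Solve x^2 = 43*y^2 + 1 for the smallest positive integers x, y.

(x, y) = (3482, 531)

First expand sqrt(43) as a continued fraction. With x_i = (sqrt(43) + m_i)/d_i and (m_0, d_0) = (0, 1): a_0 = floor(sqrt(43)) = 6, since 6^2 = 36 <= 43 < 49 = 7^2.
Iterate m_{i+1} = d_i*a_i - m_i, d_{i+1} = (43 - m_{i+1}^2)/d_i, a_{i+1} = floor((a_0 + m_{i+1})/d_{i+1}):
  m_1 = 1*6 - 0 = 6, d_1 = (43 - 6^2)/1 = 7/1 = 7, a_1 = floor((6 + 6)/7) = 1.
  m_2 = 7*1 - 6 = 1, d_2 = (43 - 1^2)/7 = 42/7 = 6, a_2 = floor((6 + 1)/6) = 1.
  m_3 = 6*1 - 1 = 5, d_3 = (43 - 5^2)/6 = 18/6 = 3, a_3 = floor((6 + 5)/3) = 3.
  m_4 = 3*3 - 5 = 4, d_4 = (43 - 4^2)/3 = 27/3 = 9, a_4 = floor((6 + 4)/9) = 1.
  m_5 = 9*1 - 4 = 5, d_5 = (43 - 5^2)/9 = 18/9 = 2, a_5 = floor((6 + 5)/2) = 5.
  m_6 = 2*5 - 5 = 5, d_6 = (43 - 5^2)/2 = 18/2 = 9, a_6 = floor((6 + 5)/9) = 1.
  m_7 = 9*1 - 5 = 4, d_7 = (43 - 4^2)/9 = 27/9 = 3, a_7 = floor((6 + 4)/3) = 3.
  m_8 = 3*3 - 4 = 5, d_8 = (43 - 5^2)/3 = 18/3 = 6, a_8 = floor((6 + 5)/6) = 1.
  m_9 = 6*1 - 5 = 1, d_9 = (43 - 1^2)/6 = 42/6 = 7, a_9 = floor((6 + 1)/7) = 1.
  m_10 = 7*1 - 1 = 6, d_10 = (43 - 6^2)/7 = 7/7 = 1, a_10 = floor((6 + 6)/1) = 12.
  m_11 = 1*12 - 6 = 6, d_11 = (43 - 6^2)/1 = 7/1 = 7: (m_11, d_11) = (m_1, d_1) = (6, 7), so from here the quotients repeat a_1, ..., a_10; the period length is 10.
So sqrt(43) = [6; (1, 1, 3, 1, 5, 1, 3, 1, 1, 12)] with period length k = 10.
k is even, so the fundamental solution of x^2 - 43y^2 = 1 is (p_{k-1}, q_{k-1}) = (p_9, q_9); compute convergents through index 9.
Convergents (p_i = a_i*p_{i-1} + p_{i-2}, q_i = a_i*q_{i-1} + q_{i-2} with p_{-2}=0, p_{-1}=1, q_{-2}=1, q_{-1}=0):
  i=0: a_0=6, p_0 = 6*1 + 0 = 6, q_0 = 6*0 + 1 = 1.
  i=1: a_1=1, p_1 = 1*6 + 1 = 7, q_1 = 1*1 + 0 = 1.
  i=2: a_2=1, p_2 = 1*7 + 6 = 13, q_2 = 1*1 + 1 = 2.
  i=3: a_3=3, p_3 = 3*13 + 7 = 46, q_3 = 3*2 + 1 = 7.
  i=4: a_4=1, p_4 = 1*46 + 13 = 59, q_4 = 1*7 + 2 = 9.
  i=5: a_5=5, p_5 = 5*59 + 46 = 341, q_5 = 5*9 + 7 = 52.
  i=6: a_6=1, p_6 = 1*341 + 59 = 400, q_6 = 1*52 + 9 = 61.
  i=7: a_7=3, p_7 = 3*400 + 341 = 1541, q_7 = 3*61 + 52 = 235.
  i=8: a_8=1, p_8 = 1*1541 + 400 = 1941, q_8 = 1*235 + 61 = 296.
  i=9: a_9=1, p_9 = 1*1941 + 1541 = 3482, q_9 = 1*296 + 235 = 531.
Check: 3482^2 - 43*531^2 = 12124324 - 12124323 = 1, so (x, y) = (3482, 531) solves the equation, and by the theorem it is the least positive solution.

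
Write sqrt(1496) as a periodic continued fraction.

[38; (1, 2, 9, 2, 1, 76)]

Write x_i = (sqrt(1496) + m_i)/d_i with (m_0, d_0) = (0, 1). a_0 = floor(sqrt(1496)) = 38, since 38^2 = 1444 <= 1496 < 1521 = 39^2.
Iterate m_{i+1} = d_i*a_i - m_i, d_{i+1} = (1496 - m_{i+1}^2)/d_i, a_{i+1} = floor((a_0 + m_{i+1})/d_{i+1}):
  m_1 = 1*38 - 0 = 38, d_1 = (1496 - 38^2)/1 = 52/1 = 52, a_1 = floor((38 + 38)/52) = 1.
  m_2 = 52*1 - 38 = 14, d_2 = (1496 - 14^2)/52 = 1300/52 = 25, a_2 = floor((38 + 14)/25) = 2.
  m_3 = 25*2 - 14 = 36, d_3 = (1496 - 36^2)/25 = 200/25 = 8, a_3 = floor((38 + 36)/8) = 9.
  m_4 = 8*9 - 36 = 36, d_4 = (1496 - 36^2)/8 = 200/8 = 25, a_4 = floor((38 + 36)/25) = 2.
  m_5 = 25*2 - 36 = 14, d_5 = (1496 - 14^2)/25 = 1300/25 = 52, a_5 = floor((38 + 14)/52) = 1.
  m_6 = 52*1 - 14 = 38, d_6 = (1496 - 38^2)/52 = 52/52 = 1, a_6 = floor((38 + 38)/1) = 76.
  m_7 = 1*76 - 38 = 38, d_7 = (1496 - 38^2)/1 = 52/1 = 52: (m_7, d_7) = (m_1, d_1) = (38, 52), so from here the quotients repeat a_1, ..., a_6; the period length is 6.
Hence the expansion of sqrt(1496) is a_0 = 38 followed by the repeating block 1, 2, 9, 2, 1, 76 (period 6).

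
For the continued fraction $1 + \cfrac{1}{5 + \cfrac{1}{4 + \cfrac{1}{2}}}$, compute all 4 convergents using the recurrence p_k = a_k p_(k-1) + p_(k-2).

1/1, 6/5, 25/21, 56/47

Using the convergent recurrence p_i = a_i*p_{i-1} + p_{i-2}, q_i = a_i*q_{i-1} + q_{i-2} with p_{-2}=0, p_{-1}=1, q_{-2}=1, q_{-1}=0:
  i=0: a_0=1, p_0 = 1*1 + 0 = 1, q_0 = 1*0 + 1 = 1.
  i=1: a_1=5, p_1 = 5*1 + 1 = 6, q_1 = 5*1 + 0 = 5.
  i=2: a_2=4, p_2 = 4*6 + 1 = 25, q_2 = 4*5 + 1 = 21.
  i=3: a_3=2, p_3 = 2*25 + 6 = 56, q_3 = 2*21 + 5 = 47.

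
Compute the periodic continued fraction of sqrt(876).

[29; (1, 1, 2, 14, 2, 1, 1, 58)]

Write x_i = (sqrt(876) + m_i)/d_i with (m_0, d_0) = (0, 1). a_0 = floor(sqrt(876)) = 29, since 29^2 = 841 <= 876 < 900 = 30^2.
Iterate m_{i+1} = d_i*a_i - m_i, d_{i+1} = (876 - m_{i+1}^2)/d_i, a_{i+1} = floor((a_0 + m_{i+1})/d_{i+1}):
  m_1 = 1*29 - 0 = 29, d_1 = (876 - 29^2)/1 = 35/1 = 35, a_1 = floor((29 + 29)/35) = 1.
  m_2 = 35*1 - 29 = 6, d_2 = (876 - 6^2)/35 = 840/35 = 24, a_2 = floor((29 + 6)/24) = 1.
  m_3 = 24*1 - 6 = 18, d_3 = (876 - 18^2)/24 = 552/24 = 23, a_3 = floor((29 + 18)/23) = 2.
  m_4 = 23*2 - 18 = 28, d_4 = (876 - 28^2)/23 = 92/23 = 4, a_4 = floor((29 + 28)/4) = 14.
  m_5 = 4*14 - 28 = 28, d_5 = (876 - 28^2)/4 = 92/4 = 23, a_5 = floor((29 + 28)/23) = 2.
  m_6 = 23*2 - 28 = 18, d_6 = (876 - 18^2)/23 = 552/23 = 24, a_6 = floor((29 + 18)/24) = 1.
  m_7 = 24*1 - 18 = 6, d_7 = (876 - 6^2)/24 = 840/24 = 35, a_7 = floor((29 + 6)/35) = 1.
  m_8 = 35*1 - 6 = 29, d_8 = (876 - 29^2)/35 = 35/35 = 1, a_8 = floor((29 + 29)/1) = 58.
  m_9 = 1*58 - 29 = 29, d_9 = (876 - 29^2)/1 = 35/1 = 35: (m_9, d_9) = (m_1, d_1) = (29, 35), so from here the quotients repeat a_1, ..., a_8; the period length is 8.
Hence the expansion of sqrt(876) is a_0 = 29 followed by the repeating block 1, 1, 2, 14, 2, 1, 1, 58 (period 8).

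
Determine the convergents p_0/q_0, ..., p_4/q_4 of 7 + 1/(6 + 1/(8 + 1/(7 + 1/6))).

7/1, 43/6, 351/49, 2500/349, 15351/2143

Using the convergent recurrence p_i = a_i*p_{i-1} + p_{i-2}, q_i = a_i*q_{i-1} + q_{i-2} with p_{-2}=0, p_{-1}=1, q_{-2}=1, q_{-1}=0:
  i=0: a_0=7, p_0 = 7*1 + 0 = 7, q_0 = 7*0 + 1 = 1.
  i=1: a_1=6, p_1 = 6*7 + 1 = 43, q_1 = 6*1 + 0 = 6.
  i=2: a_2=8, p_2 = 8*43 + 7 = 351, q_2 = 8*6 + 1 = 49.
  i=3: a_3=7, p_3 = 7*351 + 43 = 2500, q_3 = 7*49 + 6 = 349.
  i=4: a_4=6, p_4 = 6*2500 + 351 = 15351, q_4 = 6*349 + 49 = 2143.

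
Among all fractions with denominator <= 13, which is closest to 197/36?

71/13

Expand x = 197/36 as a continued fraction with the Euclidean algorithm:
  197 = 5*36 + 17, so a_0 = 5.
  36 = 2*17 + 2, so a_1 = 2.
  17 = 8*2 + 1, so a_2 = 8.
  2 = 2*1 + 0, so a_3 = 2.
so x = [5; 2, 8, 2].
Convergents (p_i = a_i*p_{i-1} + p_{i-2}, q_i = a_i*q_{i-1} + q_{i-2} with p_{-2}=0, p_{-1}=1, q_{-2}=1, q_{-1}=0), until the denominator exceeds 13:
  i=0: a_0=5, p_0 = 5*1 + 0 = 5, q_0 = 5*0 + 1 = 1.
  i=1: a_1=2, p_1 = 2*5 + 1 = 11, q_1 = 2*1 + 0 = 2.
  i=2: a_2=8, p_2 = 8*11 + 5 = 93, q_2 = 8*2 + 1 = 17.
q_2 = 17 > 13, so the last convergent with denominator <= 13 is p_1/q_1 = 11/2.
The closest fraction with denominator <= 13 is either p_1/q_1 or the intermediate fraction (k*p_1 + p_0)/(k*q_1 + q_0) with the largest k >= 1 whose denominator stays <= 13; these approach x as k grows, and every other convergent or intermediate fraction in range is farther away.
Largest k: floor((13 - q_0)/q_1) = floor((13 - 1)/2) = 6.
That gives (6*11 + 5)/(6*2 + 1) = 71/13.
Compare the errors: |x - 11/2| = |197*2 - 11*36|/(36*2) = 2/72, and |x - 71/13| = |197*13 - 71*36|/(36*13) = 5/468.
Cross-multiplying, 5*72 = 360 < 936 = 2*468, so 5/468 is smaller: the intermediate fraction 71/13 is closer to x than 11/2.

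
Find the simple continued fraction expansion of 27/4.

[6; 1, 3]

Run the Euclidean algorithm on 27 and 4; the successive quotients are the partial quotients a_0, a_1, ... (each step inverts the fractional part left over by the previous one):
  27 = 6*4 + 3, so a_0 = 6.
  4 = 1*3 + 1, so a_1 = 1.
  3 = 3*1 + 0, so a_2 = 3.
The remainder reaches 0 after 3 divisions, so the expansion has 3 partial quotients, read off in order.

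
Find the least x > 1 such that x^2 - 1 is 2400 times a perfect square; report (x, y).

First expand sqrt(2400) as a continued fraction. With x_i = (sqrt(2400) + m_i)/d_i and (m_0, d_0) = (0, 1): a_0 = floor(sqrt(2400)) = 48, since 48^2 = 2304 <= 2400 < 2401 = 49^2.
Iterate m_{i+1} = d_i*a_i - m_i, d_{i+1} = (2400 - m_{i+1}^2)/d_i, a_{i+1} = floor((a_0 + m_{i+1})/d_{i+1}):
  m_1 = 1*48 - 0 = 48, d_1 = (2400 - 48^2)/1 = 96/1 = 96, a_1 = floor((48 + 48)/96) = 1.
  m_2 = 96*1 - 48 = 48, d_2 = (2400 - 48^2)/96 = 96/96 = 1, a_2 = floor((48 + 48)/1) = 96.
  m_3 = 1*96 - 48 = 48, d_3 = (2400 - 48^2)/1 = 96/1 = 96: (m_3, d_3) = (m_1, d_1) = (48, 96), so from here the quotients repeat a_1, a_2; the period length is 2.
So sqrt(2400) = [48; (1, 96)] with period length k = 2.
k is even, so the fundamental solution of x^2 - 2400y^2 = 1 is (p_{k-1}, q_{k-1}) = (p_1, q_1); compute convergents through index 1.
Convergents (p_i = a_i*p_{i-1} + p_{i-2}, q_i = a_i*q_{i-1} + q_{i-2} with p_{-2}=0, p_{-1}=1, q_{-2}=1, q_{-1}=0):
  i=0: a_0=48, p_0 = 48*1 + 0 = 48, q_0 = 48*0 + 1 = 1.
  i=1: a_1=1, p_1 = 1*48 + 1 = 49, q_1 = 1*1 + 0 = 1.
Check: 49^2 - 2400*1^2 = 2401 - 2400 = 1, so (x, y) = (49, 1) solves the equation, and by the theorem it is the least positive solution.

(x, y) = (49, 1)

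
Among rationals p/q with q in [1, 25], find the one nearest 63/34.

Expand x = 63/34 as a continued fraction with the Euclidean algorithm:
  63 = 1*34 + 29, so a_0 = 1.
  34 = 1*29 + 5, so a_1 = 1.
  29 = 5*5 + 4, so a_2 = 5.
  5 = 1*4 + 1, so a_3 = 1.
  4 = 4*1 + 0, so a_4 = 4.
so x = [1; 1, 5, 1, 4].
Convergents (p_i = a_i*p_{i-1} + p_{i-2}, q_i = a_i*q_{i-1} + q_{i-2} with p_{-2}=0, p_{-1}=1, q_{-2}=1, q_{-1}=0), until the denominator exceeds 25:
  i=0: a_0=1, p_0 = 1*1 + 0 = 1, q_0 = 1*0 + 1 = 1.
  i=1: a_1=1, p_1 = 1*1 + 1 = 2, q_1 = 1*1 + 0 = 1.
  i=2: a_2=5, p_2 = 5*2 + 1 = 11, q_2 = 5*1 + 1 = 6.
  i=3: a_3=1, p_3 = 1*11 + 2 = 13, q_3 = 1*6 + 1 = 7.
  i=4: a_4=4, p_4 = 4*13 + 11 = 63, q_4 = 4*7 + 6 = 34.
q_4 = 34 > 25, so the last convergent with denominator <= 25 is p_3/q_3 = 13/7.
The closest fraction with denominator <= 25 is either p_3/q_3 or the intermediate fraction (k*p_3 + p_2)/(k*q_3 + q_2) with the largest k >= 1 whose denominator stays <= 25; these approach x as k grows, and every other convergent or intermediate fraction in range is farther away.
Largest k: floor((25 - q_2)/q_3) = floor((25 - 6)/7) = 2.
That gives (2*13 + 11)/(2*7 + 6) = 37/20.
Compare the errors: |x - 13/7| = |63*7 - 13*34|/(34*7) = 1/238, and |x - 37/20| = |63*20 - 37*34|/(34*20) = 2/680.
Cross-multiplying, 2*238 = 476 < 680 = 1*680, so 2/680 is smaller: the intermediate fraction 37/20 is closer to x than 13/7.

37/20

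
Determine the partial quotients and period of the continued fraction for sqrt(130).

Write x_i = (sqrt(130) + m_i)/d_i with (m_0, d_0) = (0, 1). a_0 = floor(sqrt(130)) = 11, since 11^2 = 121 <= 130 < 144 = 12^2.
Iterate m_{i+1} = d_i*a_i - m_i, d_{i+1} = (130 - m_{i+1}^2)/d_i, a_{i+1} = floor((a_0 + m_{i+1})/d_{i+1}):
  m_1 = 1*11 - 0 = 11, d_1 = (130 - 11^2)/1 = 9/1 = 9, a_1 = floor((11 + 11)/9) = 2.
  m_2 = 9*2 - 11 = 7, d_2 = (130 - 7^2)/9 = 81/9 = 9, a_2 = floor((11 + 7)/9) = 2.
  m_3 = 9*2 - 7 = 11, d_3 = (130 - 11^2)/9 = 9/9 = 1, a_3 = floor((11 + 11)/1) = 22.
  m_4 = 1*22 - 11 = 11, d_4 = (130 - 11^2)/1 = 9/1 = 9: (m_4, d_4) = (m_1, d_1) = (11, 9), so from here the quotients repeat a_1, ..., a_3; the period length is 3.
Hence the expansion of sqrt(130) is a_0 = 11 followed by the repeating block 2, 2, 22 (period 3).

[11; (2, 2, 22)]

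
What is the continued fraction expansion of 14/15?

[0; 1, 14]

Run the Euclidean algorithm on 14 and 15; the successive quotients are the partial quotients a_0, a_1, ... (each step inverts the fractional part left over by the previous one):
  14 = 0*15 + 14, so a_0 = 0.
  15 = 1*14 + 1, so a_1 = 1.
  14 = 14*1 + 0, so a_2 = 14.
The remainder reaches 0 after 3 divisions, so the expansion has 3 partial quotients, read off in order.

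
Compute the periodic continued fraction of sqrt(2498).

Write x_i = (sqrt(2498) + m_i)/d_i with (m_0, d_0) = (0, 1). a_0 = floor(sqrt(2498)) = 49, since 49^2 = 2401 <= 2498 < 2500 = 50^2.
Iterate m_{i+1} = d_i*a_i - m_i, d_{i+1} = (2498 - m_{i+1}^2)/d_i, a_{i+1} = floor((a_0 + m_{i+1})/d_{i+1}):
  m_1 = 1*49 - 0 = 49, d_1 = (2498 - 49^2)/1 = 97/1 = 97, a_1 = floor((49 + 49)/97) = 1.
  m_2 = 97*1 - 49 = 48, d_2 = (2498 - 48^2)/97 = 194/97 = 2, a_2 = floor((49 + 48)/2) = 48.
  m_3 = 2*48 - 48 = 48, d_3 = (2498 - 48^2)/2 = 194/2 = 97, a_3 = floor((49 + 48)/97) = 1.
  m_4 = 97*1 - 48 = 49, d_4 = (2498 - 49^2)/97 = 97/97 = 1, a_4 = floor((49 + 49)/1) = 98.
  m_5 = 1*98 - 49 = 49, d_5 = (2498 - 49^2)/1 = 97/1 = 97: (m_5, d_5) = (m_1, d_1) = (49, 97), so from here the quotients repeat a_1, ..., a_4; the period length is 4.
Hence the expansion of sqrt(2498) is a_0 = 49 followed by the repeating block 1, 48, 1, 98 (period 4).

[49; (1, 48, 1, 98)]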